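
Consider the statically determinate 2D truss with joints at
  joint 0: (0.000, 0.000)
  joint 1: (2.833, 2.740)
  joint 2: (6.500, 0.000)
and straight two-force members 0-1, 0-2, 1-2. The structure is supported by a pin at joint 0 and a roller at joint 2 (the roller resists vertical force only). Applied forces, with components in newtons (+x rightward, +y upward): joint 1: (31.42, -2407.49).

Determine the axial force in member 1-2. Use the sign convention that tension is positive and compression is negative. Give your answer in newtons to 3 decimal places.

-1775.143

N=3 nodes, M=3 members, R=3 reactions → 2N=6, M+R=6
member 0 (0-1): L=3.9413, (cx,cy)=(0.7188,0.6952)
member 1 (0-2): L=6.5000, (cx,cy)=(1.0000,0.0000)
member 2 (1-2): L=4.5776, (cx,cy)=(0.8011,-0.5986)
solve A·x = −loads:
  F[0-1] = -1934.5951 N (compression)
  F[0-2] = +1422.0198 N (tension)
  F[1-2] = -1775.1427 N (compression)
  Rx@0 = -31.4200 N
  Ry@0 = +1344.9500 N
  Ry@2 = +1062.5400 N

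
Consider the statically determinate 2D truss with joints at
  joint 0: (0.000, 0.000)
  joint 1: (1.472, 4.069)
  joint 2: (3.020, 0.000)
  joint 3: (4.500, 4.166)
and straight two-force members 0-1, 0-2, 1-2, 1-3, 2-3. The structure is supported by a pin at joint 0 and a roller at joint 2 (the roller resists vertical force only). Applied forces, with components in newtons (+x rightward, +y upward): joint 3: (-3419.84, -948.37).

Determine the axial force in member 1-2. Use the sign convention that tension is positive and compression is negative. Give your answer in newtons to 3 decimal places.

N=4 nodes, M=5 members, R=3 reactions → 2N=8, M+R=8
member 0 (0-1): L=4.3271, (cx,cy)=(0.3402,0.9404)
member 1 (0-2): L=3.0200, (cx,cy)=(1.0000,0.0000)
member 2 (1-2): L=4.3535, (cx,cy)=(0.3556,-0.9346)
member 3 (1-3): L=3.0296, (cx,cy)=(0.9995,0.0320)
member 4 (2-3): L=4.4211, (cx,cy)=(0.3348,0.9423)
solve A·x = −loads:
  F[0-1] = -4522.5319 N (compression)
  F[0-2] = -1881.3474 N (compression)
  F[1-2] = +4443.2856 N (tension)
  F[1-3] = -3120.0136 N (compression)
  F[2-3] = -900.4250 N (compression)
  Rx@0 = +3419.8400 N
  Ry@0 = +4252.8033 N
  Ry@2 = -3304.4333 N

4443.286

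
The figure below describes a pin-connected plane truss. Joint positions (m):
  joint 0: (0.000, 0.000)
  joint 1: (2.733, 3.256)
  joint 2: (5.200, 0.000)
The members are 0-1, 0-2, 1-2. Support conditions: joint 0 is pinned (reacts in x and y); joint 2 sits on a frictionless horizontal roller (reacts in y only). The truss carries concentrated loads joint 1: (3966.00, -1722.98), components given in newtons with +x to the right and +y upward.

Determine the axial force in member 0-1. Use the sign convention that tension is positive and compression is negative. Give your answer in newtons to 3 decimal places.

N=3 nodes, M=3 members, R=3 reactions → 2N=6, M+R=6
member 0 (0-1): L=4.2510, (cx,cy)=(0.6429,0.7659)
member 1 (0-2): L=5.2000, (cx,cy)=(1.0000,0.0000)
member 2 (1-2): L=4.0850, (cx,cy)=(0.6039,-0.7971)
solve A·x = −loads:
  F[0-1] = +2174.9774 N (tension)
  F[0-2] = +2567.6838 N (tension)
  F[1-2] = -4251.7690 N (compression)
  Rx@0 = -3966.0000 N
  Ry@0 = -1665.9047 N
  Ry@2 = +3388.8847 N

2174.977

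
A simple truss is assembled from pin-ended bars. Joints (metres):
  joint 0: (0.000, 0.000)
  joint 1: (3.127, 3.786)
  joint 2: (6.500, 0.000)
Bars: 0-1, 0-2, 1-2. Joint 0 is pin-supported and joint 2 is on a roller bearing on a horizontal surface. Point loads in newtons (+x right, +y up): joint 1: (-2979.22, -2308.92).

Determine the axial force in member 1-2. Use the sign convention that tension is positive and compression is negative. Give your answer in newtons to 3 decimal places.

836.411

N=3 nodes, M=3 members, R=3 reactions → 2N=6, M+R=6
member 0 (0-1): L=4.9104, (cx,cy)=(0.6368,0.7710)
member 1 (0-2): L=6.5000, (cx,cy)=(1.0000,0.0000)
member 2 (1-2): L=5.0706, (cx,cy)=(0.6652,-0.7467)
solve A·x = −loads:
  F[0-1] = -3804.6218 N (compression)
  F[0-2] = -556.3873 N (compression)
  F[1-2] = +836.4109 N (tension)
  Rx@0 = +2979.2200 N
  Ry@0 = +2933.4329 N
  Ry@2 = -624.5129 N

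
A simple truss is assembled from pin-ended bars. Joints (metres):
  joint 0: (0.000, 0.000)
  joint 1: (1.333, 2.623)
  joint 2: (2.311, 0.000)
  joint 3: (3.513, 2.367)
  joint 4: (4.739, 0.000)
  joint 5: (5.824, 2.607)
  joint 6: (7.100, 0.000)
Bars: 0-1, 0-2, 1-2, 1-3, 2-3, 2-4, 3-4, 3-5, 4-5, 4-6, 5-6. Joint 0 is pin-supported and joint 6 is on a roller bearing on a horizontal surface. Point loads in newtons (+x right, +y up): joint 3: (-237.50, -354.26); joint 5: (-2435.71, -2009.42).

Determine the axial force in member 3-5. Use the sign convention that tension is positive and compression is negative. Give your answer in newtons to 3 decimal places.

N=7 nodes, M=11 members, R=3 reactions → 2N=14, M+R=14
member 0 (0-1): L=2.9423, (cx,cy)=(0.4530,0.8915)
member 1 (0-2): L=2.3110, (cx,cy)=(1.0000,0.0000)
member 2 (1-2): L=2.7994, (cx,cy)=(0.3494,-0.9370)
member 3 (1-3): L=2.1950, (cx,cy)=(0.9932,-0.1166)
member 4 (2-3): L=2.6547, (cx,cy)=(0.4528,0.8916)
member 5 (2-4): L=2.4280, (cx,cy)=(1.0000,0.0000)
member 6 (3-4): L=2.6657, (cx,cy)=(0.4599,-0.8880)
member 7 (3-5): L=2.3234, (cx,cy)=(0.9947,0.1033)
member 8 (4-5): L=2.8238, (cx,cy)=(0.3842,0.9232)
member 9 (4-6): L=2.3610, (cx,cy)=(1.0000,0.0000)
member 10 (5-6): L=2.9025, (cx,cy)=(0.4396,-0.8982)
solve A·x = −loads:
  F[0-1] = -1697.8802 N (compression)
  F[0-2] = -1903.9856 N (compression)
  F[1-2] = +1790.2161 N (tension)
  F[1-3] = -1404.2397 N (compression)
  F[2-3] = -1881.3024 N (compression)
  F[2-4] = -426.7377 N (compression)
  F[3-4] = +1016.0503 N (tension)
  F[3-5] = -2489.5947 N (compression)
  F[4-5] = -977.2288 N (compression)
  F[4-6] = +416.0557 N (tension)
  F[5-6] = -946.4031 N (compression)
  Rx@0 = +2673.2100 N
  Ry@0 = +1513.6351 N
  Ry@6 = +850.0449 N

-2489.595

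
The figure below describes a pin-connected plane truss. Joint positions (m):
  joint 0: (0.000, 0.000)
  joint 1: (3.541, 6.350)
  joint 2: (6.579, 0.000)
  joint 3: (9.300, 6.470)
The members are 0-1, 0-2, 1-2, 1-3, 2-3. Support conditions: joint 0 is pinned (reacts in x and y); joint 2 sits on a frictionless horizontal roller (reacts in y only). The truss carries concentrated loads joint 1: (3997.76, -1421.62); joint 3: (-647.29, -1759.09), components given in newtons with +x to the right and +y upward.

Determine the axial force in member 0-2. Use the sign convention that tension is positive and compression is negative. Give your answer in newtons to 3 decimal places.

N=4 nodes, M=5 members, R=3 reactions → 2N=8, M+R=8
member 0 (0-1): L=7.2706, (cx,cy)=(0.4870,0.8734)
member 1 (0-2): L=6.5790, (cx,cy)=(1.0000,0.0000)
member 2 (1-2): L=7.0393, (cx,cy)=(0.4316,-0.9021)
member 3 (1-3): L=5.7603, (cx,cy)=(0.9998,0.0208)
member 4 (2-3): L=7.0189, (cx,cy)=(0.3877,0.9218)
solve A·x = −loads:
  F[0-1] = +3770.5245 N (tension)
  F[0-2] = +1514.1039 N (tension)
  F[1-2] = -5224.3813 N (compression)
  F[1-3] = +93.3447 N (tension)
  F[2-3] = -1910.4326 N (compression)
  Rx@0 = -3350.4700 N
  Ry@0 = -3293.1163 N
  Ry@2 = +6473.8263 N

1514.104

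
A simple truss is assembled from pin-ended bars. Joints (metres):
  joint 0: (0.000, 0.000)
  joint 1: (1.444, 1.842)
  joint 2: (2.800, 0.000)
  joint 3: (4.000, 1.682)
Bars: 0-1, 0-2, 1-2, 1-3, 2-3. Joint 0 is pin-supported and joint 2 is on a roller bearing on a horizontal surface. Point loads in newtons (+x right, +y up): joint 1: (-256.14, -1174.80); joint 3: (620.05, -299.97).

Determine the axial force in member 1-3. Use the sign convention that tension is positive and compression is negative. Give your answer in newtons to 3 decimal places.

799.966

N=4 nodes, M=5 members, R=3 reactions → 2N=8, M+R=8
member 0 (0-1): L=2.3405, (cx,cy)=(0.6170,0.7870)
member 1 (0-2): L=2.8000, (cx,cy)=(1.0000,0.0000)
member 2 (1-2): L=2.2873, (cx,cy)=(0.5928,-0.8053)
member 3 (1-3): L=2.5610, (cx,cy)=(0.9980,-0.0625)
member 4 (2-3): L=2.0662, (cx,cy)=(0.5808,0.8141)
solve A·x = −loads:
  F[0-1] = -300.3951 N (compression)
  F[0-2] = +549.2397 N (tension)
  F[1-2] = -1227.2985 N (compression)
  F[1-3] = +799.9659 N (tension)
  F[2-3] = -307.0924 N (compression)
  Rx@0 = -363.9100 N
  Ry@0 = +236.4109 N
  Ry@2 = +1238.3591 N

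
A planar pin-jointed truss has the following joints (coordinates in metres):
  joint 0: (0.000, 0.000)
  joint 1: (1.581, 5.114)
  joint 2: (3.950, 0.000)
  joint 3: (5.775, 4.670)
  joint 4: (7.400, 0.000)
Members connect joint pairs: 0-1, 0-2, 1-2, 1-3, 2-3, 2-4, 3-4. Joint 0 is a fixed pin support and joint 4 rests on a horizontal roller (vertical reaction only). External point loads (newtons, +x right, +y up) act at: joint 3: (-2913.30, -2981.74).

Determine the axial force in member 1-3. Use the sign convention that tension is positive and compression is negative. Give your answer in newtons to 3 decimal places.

N=5 nodes, M=7 members, R=3 reactions → 2N=10, M+R=10
member 0 (0-1): L=5.3528, (cx,cy)=(0.2954,0.9554)
member 1 (0-2): L=3.9500, (cx,cy)=(1.0000,0.0000)
member 2 (1-2): L=5.6361, (cx,cy)=(0.4203,-0.9074)
member 3 (1-3): L=4.2174, (cx,cy)=(0.9944,-0.1053)
member 4 (2-3): L=5.0139, (cx,cy)=(0.3640,0.9314)
member 5 (2-4): L=3.4500, (cx,cy)=(1.0000,0.0000)
member 6 (3-4): L=4.9446, (cx,cy)=(0.3286,-0.9445)
solve A·x = −loads:
  F[0-1] = -2609.7322 N (compression)
  F[0-2] = -2142.4922 N (compression)
  F[1-2] = +2984.1049 N (tension)
  F[1-3] = -2036.4309 N (compression)
  F[2-3] = -2907.1066 N (compression)
  F[2-4] = +169.9595 N (tension)
  F[3-4] = -517.1629 N (compression)
  Rx@0 = +2913.3000 N
  Ry@0 = +2493.3025 N
  Ry@4 = +488.4375 N

-2036.431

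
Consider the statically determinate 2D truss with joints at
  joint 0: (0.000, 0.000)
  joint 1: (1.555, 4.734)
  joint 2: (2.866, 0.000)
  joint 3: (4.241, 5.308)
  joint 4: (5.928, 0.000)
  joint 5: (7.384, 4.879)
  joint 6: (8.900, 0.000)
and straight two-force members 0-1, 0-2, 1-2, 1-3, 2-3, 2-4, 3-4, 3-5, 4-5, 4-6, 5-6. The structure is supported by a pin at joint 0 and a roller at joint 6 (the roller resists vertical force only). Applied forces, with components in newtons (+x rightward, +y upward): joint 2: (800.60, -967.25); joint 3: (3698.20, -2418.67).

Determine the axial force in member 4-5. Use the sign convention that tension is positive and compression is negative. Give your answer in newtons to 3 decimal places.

3523.610

N=7 nodes, M=11 members, R=3 reactions → 2N=14, M+R=14
member 0 (0-1): L=4.9828, (cx,cy)=(0.3121,0.9501)
member 1 (0-2): L=2.8660, (cx,cy)=(1.0000,0.0000)
member 2 (1-2): L=4.9122, (cx,cy)=(0.2669,-0.9637)
member 3 (1-3): L=2.7466, (cx,cy)=(0.9779,0.2090)
member 4 (2-3): L=5.4832, (cx,cy)=(0.2508,0.9680)
member 5 (2-4): L=3.0620, (cx,cy)=(1.0000,0.0000)
member 6 (3-4): L=5.5696, (cx,cy)=(0.3029,-0.9530)
member 7 (3-5): L=3.1721, (cx,cy)=(0.9908,-0.1352)
member 8 (4-5): L=5.0916, (cx,cy)=(0.2860,0.9582)
member 9 (4-6): L=2.9720, (cx,cy)=(1.0000,0.0000)
member 10 (5-6): L=5.1091, (cx,cy)=(0.2967,-0.9550)
solve A·x = −loads:
  F[0-1] = +298.6303 N (tension)
  F[0-2] = +4405.6063 N (tension)
  F[1-2] = -258.4352 N (compression)
  F[1-3] = +165.8285 N (tension)
  F[2-3] = +1256.4578 N (tension)
  F[2-4] = +3220.9563 N (tension)
  F[3-4] = -3542.8981 N (compression)
  F[3-5] = -2167.7548 N (compression)
  F[4-5] = +3523.6103 N (tension)
  F[4-6] = +1140.2272 N (tension)
  F[5-6] = -3842.7008 N (compression)
  Rx@0 = -4498.8000 N
  Ry@0 = -283.7164 N
  Ry@6 = +3669.6364 N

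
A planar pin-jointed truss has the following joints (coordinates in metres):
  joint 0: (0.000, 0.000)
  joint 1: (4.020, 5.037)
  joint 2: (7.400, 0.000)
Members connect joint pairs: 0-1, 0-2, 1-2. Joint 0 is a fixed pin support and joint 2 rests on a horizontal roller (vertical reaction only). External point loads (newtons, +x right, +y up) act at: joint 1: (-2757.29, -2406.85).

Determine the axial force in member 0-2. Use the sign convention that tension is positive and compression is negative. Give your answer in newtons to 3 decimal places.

-382.030

N=3 nodes, M=3 members, R=3 reactions → 2N=6, M+R=6
member 0 (0-1): L=6.4445, (cx,cy)=(0.6238,0.7816)
member 1 (0-2): L=7.4000, (cx,cy)=(1.0000,0.0000)
member 2 (1-2): L=6.0660, (cx,cy)=(0.5572,-0.8304)
solve A·x = −loads:
  F[0-1] = -3807.8103 N (compression)
  F[0-2] = -382.0301 N (compression)
  F[1-2] = +685.6142 N (tension)
  Rx@0 = +2757.2900 N
  Ry@0 = +2976.1652 N
  Ry@2 = -569.3152 N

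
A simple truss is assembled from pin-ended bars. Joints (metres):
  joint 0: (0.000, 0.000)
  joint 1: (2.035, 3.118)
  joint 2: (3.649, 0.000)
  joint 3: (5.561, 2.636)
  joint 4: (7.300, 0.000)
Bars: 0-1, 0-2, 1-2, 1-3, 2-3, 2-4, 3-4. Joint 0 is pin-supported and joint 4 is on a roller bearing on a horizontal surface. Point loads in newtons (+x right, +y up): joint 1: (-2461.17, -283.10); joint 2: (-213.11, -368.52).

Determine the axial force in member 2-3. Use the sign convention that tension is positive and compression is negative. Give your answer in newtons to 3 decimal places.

N=5 nodes, M=7 members, R=3 reactions → 2N=10, M+R=10
member 0 (0-1): L=3.7233, (cx,cy)=(0.5466,0.8374)
member 1 (0-2): L=3.6490, (cx,cy)=(1.0000,0.0000)
member 2 (1-2): L=3.5110, (cx,cy)=(0.4597,-0.8881)
member 3 (1-3): L=3.5588, (cx,cy)=(0.9908,-0.1354)
member 4 (2-3): L=3.2564, (cx,cy)=(0.5871,0.8095)
member 5 (2-4): L=3.6510, (cx,cy)=(1.0000,0.0000)
member 6 (3-4): L=3.1579, (cx,cy)=(0.5507,-0.8347)
solve A·x = −loads:
  F[0-1] = -1719.2191 N (compression)
  F[0-2] = -1734.6331 N (compression)
  F[1-2] = +1149.5233 N (tension)
  F[1-3] = +1002.3208 N (tension)
  F[2-3] = -805.8775 N (compression)
  F[2-4] = -519.9152 N (compression)
  F[3-4] = +944.1423 N (tension)
  Rx@0 = +2674.2800 N
  Ry@0 = +1439.7145 N
  Ry@4 = -788.0945 N

-805.877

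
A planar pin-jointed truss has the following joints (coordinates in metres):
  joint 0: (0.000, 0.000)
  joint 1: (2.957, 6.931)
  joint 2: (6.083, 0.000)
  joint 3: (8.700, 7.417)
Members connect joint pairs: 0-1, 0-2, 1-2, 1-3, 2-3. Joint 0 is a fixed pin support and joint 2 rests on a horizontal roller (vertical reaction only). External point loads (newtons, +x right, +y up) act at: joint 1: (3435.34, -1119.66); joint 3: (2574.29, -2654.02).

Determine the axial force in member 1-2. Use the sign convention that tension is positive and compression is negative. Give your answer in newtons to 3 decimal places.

-9250.934

N=4 nodes, M=5 members, R=3 reactions → 2N=8, M+R=8
member 0 (0-1): L=7.5354, (cx,cy)=(0.3924,0.9198)
member 1 (0-2): L=6.0830, (cx,cy)=(1.0000,0.0000)
member 2 (1-2): L=7.6033, (cx,cy)=(0.4111,-0.9116)
member 3 (1-3): L=5.7635, (cx,cy)=(0.9964,0.0843)
member 4 (2-3): L=7.8651, (cx,cy)=(0.3327,0.9430)
solve A·x = −loads:
  F[0-1] = +8283.9551 N (tension)
  F[0-2] = +2758.8964 N (tension)
  F[1-2] = -9250.9337 N (compression)
  F[1-3] = +3631.7165 N (tension)
  F[2-3] = -3139.1231 N (compression)
  Rx@0 = -6009.6300 N
  Ry@0 = -7619.4910 N
  Ry@2 = +11393.1710 N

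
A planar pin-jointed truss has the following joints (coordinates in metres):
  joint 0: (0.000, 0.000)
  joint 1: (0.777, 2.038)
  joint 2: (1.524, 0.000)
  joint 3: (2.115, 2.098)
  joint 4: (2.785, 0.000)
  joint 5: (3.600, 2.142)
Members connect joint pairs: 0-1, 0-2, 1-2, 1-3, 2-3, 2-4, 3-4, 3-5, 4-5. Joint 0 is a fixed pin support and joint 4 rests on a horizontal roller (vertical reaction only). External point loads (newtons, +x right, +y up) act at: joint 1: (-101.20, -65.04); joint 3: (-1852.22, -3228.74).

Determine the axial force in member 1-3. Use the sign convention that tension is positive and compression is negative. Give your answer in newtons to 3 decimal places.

N=6 nodes, M=9 members, R=3 reactions → 2N=12, M+R=12
member 0 (0-1): L=2.1811, (cx,cy)=(0.3562,0.9344)
member 1 (0-2): L=1.5240, (cx,cy)=(1.0000,0.0000)
member 2 (1-2): L=2.1706, (cx,cy)=(0.3441,-0.9389)
member 3 (1-3): L=1.3393, (cx,cy)=(0.9990,0.0448)
member 4 (2-3): L=2.1797, (cx,cy)=(0.2711,0.9625)
member 5 (2-4): L=1.2610, (cx,cy)=(1.0000,0.0000)
member 6 (3-4): L=2.2024, (cx,cy)=(0.3042,-0.9526)
member 7 (3-5): L=1.4857, (cx,cy)=(0.9996,0.0296)
member 8 (4-5): L=2.2918, (cx,cy)=(0.3556,0.9346)
solve A·x = −loads:
  F[0-1] = -2454.0197 N (compression)
  F[0-2] = -1079.1923 N (compression)
  F[1-2] = +2298.2321 N (tension)
  F[1-3] = -1565.5276 N (compression)
  F[2-3] = -2241.8286 N (compression)
  F[2-4] = +319.5946 N (tension)
  F[3-4] = -1050.5533 N (compression)
  F[3-5] = +0.0000 N (tension)
  F[4-5] = -0.0000 N (compression)
  Rx@0 = +1953.4200 N
  Ry@0 = +2293.0195 N
  Ry@4 = +1000.7605 N

-1565.528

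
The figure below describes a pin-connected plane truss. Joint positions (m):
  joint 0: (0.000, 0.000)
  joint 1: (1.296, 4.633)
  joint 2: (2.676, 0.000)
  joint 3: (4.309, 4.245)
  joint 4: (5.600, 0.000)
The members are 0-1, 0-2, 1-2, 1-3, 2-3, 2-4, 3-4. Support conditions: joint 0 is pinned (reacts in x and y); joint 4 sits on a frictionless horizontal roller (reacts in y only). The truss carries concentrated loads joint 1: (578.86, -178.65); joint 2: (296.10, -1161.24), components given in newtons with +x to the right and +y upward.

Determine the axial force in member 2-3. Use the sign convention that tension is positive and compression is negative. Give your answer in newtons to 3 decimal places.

N=5 nodes, M=7 members, R=3 reactions → 2N=10, M+R=10
member 0 (0-1): L=4.8109, (cx,cy)=(0.2694,0.9630)
member 1 (0-2): L=2.6760, (cx,cy)=(1.0000,0.0000)
member 2 (1-2): L=4.8342, (cx,cy)=(0.2855,-0.9584)
member 3 (1-3): L=3.0379, (cx,cy)=(0.9918,-0.1277)
member 4 (2-3): L=4.5483, (cx,cy)=(0.3590,0.9333)
member 5 (2-4): L=2.9240, (cx,cy)=(1.0000,0.0000)
member 6 (3-4): L=4.4370, (cx,cy)=(0.2910,-0.9567)
solve A·x = −loads:
  F[0-1] = -274.8979 N (compression)
  F[0-2] = +949.0150 N (tension)
  F[1-2] = +184.6349 N (tension)
  F[1-3] = -711.4491 N (compression)
  F[2-3] = +1054.6061 N (tension)
  F[2-4] = +326.9788 N (tension)
  F[3-4] = -1123.7762 N (compression)
  Rx@0 = -874.9600 N
  Ry@0 = +264.7352 N
  Ry@4 = +1075.1548 N

1054.606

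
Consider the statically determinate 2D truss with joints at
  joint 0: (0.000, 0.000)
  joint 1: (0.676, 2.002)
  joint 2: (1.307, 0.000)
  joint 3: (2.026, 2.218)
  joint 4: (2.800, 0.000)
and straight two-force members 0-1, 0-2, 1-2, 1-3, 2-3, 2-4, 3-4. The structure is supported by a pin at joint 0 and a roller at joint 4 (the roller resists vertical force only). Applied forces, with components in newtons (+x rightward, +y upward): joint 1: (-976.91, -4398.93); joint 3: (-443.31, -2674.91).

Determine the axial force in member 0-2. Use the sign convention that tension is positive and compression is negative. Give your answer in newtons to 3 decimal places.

N=5 nodes, M=7 members, R=3 reactions → 2N=10, M+R=10
member 0 (0-1): L=2.1130, (cx,cy)=(0.3199,0.9474)
member 1 (0-2): L=1.3070, (cx,cy)=(1.0000,0.0000)
member 2 (1-2): L=2.0991, (cx,cy)=(0.3006,-0.9537)
member 3 (1-3): L=1.3672, (cx,cy)=(0.9874,0.1580)
member 4 (2-3): L=2.3316, (cx,cy)=(0.3084,0.9513)
member 5 (2-4): L=1.4930, (cx,cy)=(1.0000,0.0000)
member 6 (3-4): L=2.3492, (cx,cy)=(0.3295,-0.9442)
solve A·x = −loads:
  F[0-1] = -5410.3152 N (compression)
  F[0-2] = +310.6303 N (tension)
  F[1-2] = +605.3023 N (tension)
  F[1-3] = -947.8021 N (compression)
  F[2-3] = -606.8810 N (compression)
  F[2-4] = +679.7312 N (tension)
  F[3-4] = -2063.0546 N (compression)
  Rx@0 = +1420.2200 N
  Ry@0 = +5125.9797 N
  Ry@4 = +1947.8603 N

310.630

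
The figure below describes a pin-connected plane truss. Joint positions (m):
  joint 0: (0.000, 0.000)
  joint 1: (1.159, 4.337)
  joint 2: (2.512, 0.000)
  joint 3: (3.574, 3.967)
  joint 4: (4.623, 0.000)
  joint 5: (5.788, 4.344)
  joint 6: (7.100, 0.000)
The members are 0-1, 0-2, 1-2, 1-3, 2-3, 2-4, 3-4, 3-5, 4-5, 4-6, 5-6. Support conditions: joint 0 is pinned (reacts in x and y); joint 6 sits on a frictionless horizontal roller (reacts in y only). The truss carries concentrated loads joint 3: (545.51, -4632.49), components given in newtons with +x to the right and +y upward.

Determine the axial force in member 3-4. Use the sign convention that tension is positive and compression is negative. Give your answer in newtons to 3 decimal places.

N=7 nodes, M=11 members, R=3 reactions → 2N=14, M+R=14
member 0 (0-1): L=4.4892, (cx,cy)=(0.2582,0.9661)
member 1 (0-2): L=2.5120, (cx,cy)=(1.0000,0.0000)
member 2 (1-2): L=4.5431, (cx,cy)=(0.2978,-0.9546)
member 3 (1-3): L=2.4432, (cx,cy)=(0.9885,-0.1514)
member 4 (2-3): L=4.1067, (cx,cy)=(0.2586,0.9660)
member 5 (2-4): L=2.1110, (cx,cy)=(1.0000,0.0000)
member 6 (3-4): L=4.1034, (cx,cy)=(0.2556,-0.9668)
member 7 (3-5): L=2.2459, (cx,cy)=(0.9858,0.1679)
member 8 (4-5): L=4.4975, (cx,cy)=(0.2590,0.9659)
member 9 (4-6): L=2.4770, (cx,cy)=(1.0000,0.0000)
member 10 (5-6): L=4.5378, (cx,cy)=(0.2891,-0.9573)
solve A·x = −loads:
  F[0-1] = -2065.8274 N (compression)
  F[0-2] = +1078.8562 N (tension)
  F[1-2] = +2285.4909 N (tension)
  F[1-3] = -1228.1565 N (compression)
  F[2-3] = -2258.6156 N (compression)
  F[2-4] = +2343.5841 N (tension)
  F[3-4] = -3004.8083 N (compression)
  F[3-5] = -1598.0974 N (compression)
  F[4-5] = +3007.6150 N (tension)
  F[4-6] = +796.3508 N (tension)
  F[5-6] = -2754.3334 N (compression)
  Rx@0 = -545.5100 N
  Ry@0 = +1995.7918 N
  Ry@6 = +2636.6982 N

-3004.808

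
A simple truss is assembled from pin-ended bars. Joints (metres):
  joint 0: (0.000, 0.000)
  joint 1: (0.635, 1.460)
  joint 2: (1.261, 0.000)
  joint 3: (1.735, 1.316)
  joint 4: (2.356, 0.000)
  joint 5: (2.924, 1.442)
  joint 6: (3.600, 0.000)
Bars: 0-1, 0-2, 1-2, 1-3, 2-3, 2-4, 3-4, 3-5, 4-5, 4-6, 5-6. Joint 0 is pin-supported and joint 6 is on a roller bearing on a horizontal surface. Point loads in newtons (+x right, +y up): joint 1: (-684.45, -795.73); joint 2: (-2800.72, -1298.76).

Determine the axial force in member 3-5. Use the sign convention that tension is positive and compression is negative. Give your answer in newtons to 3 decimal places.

N=7 nodes, M=11 members, R=3 reactions → 2N=14, M+R=14
member 0 (0-1): L=1.5921, (cx,cy)=(0.3988,0.9170)
member 1 (0-2): L=1.2610, (cx,cy)=(1.0000,0.0000)
member 2 (1-2): L=1.5885, (cx,cy)=(0.3941,-0.9191)
member 3 (1-3): L=1.1094, (cx,cy)=(0.9915,-0.1298)
member 4 (2-3): L=1.3988, (cx,cy)=(0.3389,0.9408)
member 5 (2-4): L=1.0950, (cx,cy)=(1.0000,0.0000)
member 6 (3-4): L=1.4552, (cx,cy)=(0.4268,-0.9044)
member 7 (3-5): L=1.1957, (cx,cy)=(0.9944,0.1054)
member 8 (4-5): L=1.5498, (cx,cy)=(0.3665,0.9304)
member 9 (4-6): L=1.2440, (cx,cy)=(1.0000,0.0000)
member 10 (5-6): L=1.5926, (cx,cy)=(0.4245,-0.9054)
solve A·x = −loads:
  F[0-1] = -1937.5669 N (compression)
  F[0-2] = -2712.3890 N (compression)
  F[1-2] = +1144.2419 N (tension)
  F[1-3] = -543.8448 N (compression)
  F[2-3] = +262.6506 N (tension)
  F[2-4] = +450.2391 N (tension)
  F[3-4] = -384.8129 N (compression)
  F[3-5] = -287.6191 N (compression)
  F[4-5] = +374.0367 N (tension)
  F[4-6] = +148.9367 N (tension)
  F[5-6] = -350.8801 N (compression)
  Rx@0 = +3485.1700 N
  Ry@0 = +1776.7878 N
  Ry@6 = +317.7022 N

-287.619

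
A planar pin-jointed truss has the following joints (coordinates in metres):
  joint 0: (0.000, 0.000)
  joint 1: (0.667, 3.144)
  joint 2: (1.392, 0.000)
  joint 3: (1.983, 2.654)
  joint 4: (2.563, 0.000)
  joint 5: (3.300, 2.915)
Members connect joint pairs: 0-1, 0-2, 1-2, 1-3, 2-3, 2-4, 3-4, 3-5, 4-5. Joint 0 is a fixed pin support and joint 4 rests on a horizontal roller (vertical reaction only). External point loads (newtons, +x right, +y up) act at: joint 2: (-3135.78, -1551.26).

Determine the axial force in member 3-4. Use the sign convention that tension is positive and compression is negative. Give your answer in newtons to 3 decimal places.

N=6 nodes, M=9 members, R=3 reactions → 2N=12, M+R=12
member 0 (0-1): L=3.2140, (cx,cy)=(0.2075,0.9782)
member 1 (0-2): L=1.3920, (cx,cy)=(1.0000,0.0000)
member 2 (1-2): L=3.2265, (cx,cy)=(0.2247,-0.9744)
member 3 (1-3): L=1.4043, (cx,cy)=(0.9371,-0.3489)
member 4 (2-3): L=2.7190, (cx,cy)=(0.2174,0.9761)
member 5 (2-4): L=1.1710, (cx,cy)=(1.0000,0.0000)
member 6 (3-4): L=2.7166, (cx,cy)=(0.2135,-0.9769)
member 7 (3-5): L=1.3426, (cx,cy)=(0.9809,0.1944)
member 8 (4-5): L=3.0067, (cx,cy)=(0.2451,0.9695)
solve A·x = −loads:
  F[0-1] = -724.5237 N (compression)
  F[0-2] = -2985.4187 N (compression)
  F[1-2] = +858.5177 N (tension)
  F[1-3] = -366.2942 N (compression)
  F[2-3] = +732.2022 N (tension)
  F[2-4] = +184.1206 N (tension)
  F[3-4] = -862.3943 N (compression)
  F[3-5] = +0.0000 N (tension)
  F[4-5] = -0.0000 N (compression)
  Rx@0 = +3135.7800 N
  Ry@0 = +708.7497 N
  Ry@4 = +842.5103 N

-862.394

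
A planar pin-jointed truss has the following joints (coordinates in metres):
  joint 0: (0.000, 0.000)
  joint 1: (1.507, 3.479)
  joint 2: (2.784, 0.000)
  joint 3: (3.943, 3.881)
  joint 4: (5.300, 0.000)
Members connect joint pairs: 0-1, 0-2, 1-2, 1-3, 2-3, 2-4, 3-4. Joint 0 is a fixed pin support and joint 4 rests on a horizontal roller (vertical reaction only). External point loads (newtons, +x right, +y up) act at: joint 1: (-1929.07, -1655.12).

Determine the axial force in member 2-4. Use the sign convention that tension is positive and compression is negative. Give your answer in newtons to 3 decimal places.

-278.202

N=5 nodes, M=7 members, R=3 reactions → 2N=10, M+R=10
member 0 (0-1): L=3.7914, (cx,cy)=(0.3975,0.9176)
member 1 (0-2): L=2.7840, (cx,cy)=(1.0000,0.0000)
member 2 (1-2): L=3.7060, (cx,cy)=(0.3446,-0.9388)
member 3 (1-3): L=2.4689, (cx,cy)=(0.9867,0.1628)
member 4 (2-3): L=4.0504, (cx,cy)=(0.2861,0.9582)
member 5 (2-4): L=2.5160, (cx,cy)=(1.0000,0.0000)
member 6 (3-4): L=4.1114, (cx,cy)=(0.3301,-0.9440)
solve A·x = −loads:
  F[0-1] = -2670.8232 N (compression)
  F[0-2] = -867.4669 N (compression)
  F[1-2] = +942.9368 N (tension)
  F[1-3] = +549.8881 N (tension)
  F[2-3] = -923.8174 N (compression)
  F[2-4] = -278.2023 N (compression)
  F[3-4] = +842.8894 N (tension)
  Rx@0 = +1929.0700 N
  Ry@0 = +2450.7745 N
  Ry@4 = -795.6545 N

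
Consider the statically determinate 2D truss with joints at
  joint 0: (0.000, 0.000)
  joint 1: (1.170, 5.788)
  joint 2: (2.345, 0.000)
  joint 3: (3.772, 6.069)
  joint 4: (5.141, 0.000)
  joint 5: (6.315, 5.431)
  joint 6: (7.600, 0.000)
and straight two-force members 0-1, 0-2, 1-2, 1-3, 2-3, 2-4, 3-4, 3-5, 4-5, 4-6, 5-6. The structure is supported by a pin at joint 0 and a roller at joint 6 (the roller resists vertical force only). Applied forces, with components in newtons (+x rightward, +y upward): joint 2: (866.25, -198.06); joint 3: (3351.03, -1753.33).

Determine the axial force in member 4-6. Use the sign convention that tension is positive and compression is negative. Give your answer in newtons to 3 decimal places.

853.502

N=7 nodes, M=11 members, R=3 reactions → 2N=14, M+R=14
member 0 (0-1): L=5.9051, (cx,cy)=(0.1981,0.9802)
member 1 (0-2): L=2.3450, (cx,cy)=(1.0000,0.0000)
member 2 (1-2): L=5.9061, (cx,cy)=(0.1989,-0.9800)
member 3 (1-3): L=2.6171, (cx,cy)=(0.9942,0.1074)
member 4 (2-3): L=6.2345, (cx,cy)=(0.2289,0.9735)
member 5 (2-4): L=2.7960, (cx,cy)=(1.0000,0.0000)
member 6 (3-4): L=6.2215, (cx,cy)=(0.2200,-0.9755)
member 7 (3-5): L=2.6218, (cx,cy)=(0.9699,-0.2433)
member 8 (4-5): L=5.5564, (cx,cy)=(0.2113,0.9774)
member 9 (4-6): L=2.4590, (cx,cy)=(1.0000,0.0000)
member 10 (5-6): L=5.5809, (cx,cy)=(0.2302,-0.9731)
solve A·x = −loads:
  F[0-1] = +1689.3937 N (tension)
  F[0-2] = +3882.5522 N (tension)
  F[1-2] = -1617.3344 N (compression)
  F[1-3] = +660.3105 N (tension)
  F[2-3] = +1831.6899 N (tension)
  F[2-4] = +2275.2859 N (tension)
  F[3-4] = -3299.4764 N (compression)
  F[3-5] = -1597.2702 N (compression)
  F[4-5] = +3292.9471 N (tension)
  F[4-6] = +853.5020 N (tension)
  F[5-6] = -3706.8875 N (compression)
  Rx@0 = -4217.2800 N
  Ry@0 = -1655.9011 N
  Ry@6 = +3607.2911 N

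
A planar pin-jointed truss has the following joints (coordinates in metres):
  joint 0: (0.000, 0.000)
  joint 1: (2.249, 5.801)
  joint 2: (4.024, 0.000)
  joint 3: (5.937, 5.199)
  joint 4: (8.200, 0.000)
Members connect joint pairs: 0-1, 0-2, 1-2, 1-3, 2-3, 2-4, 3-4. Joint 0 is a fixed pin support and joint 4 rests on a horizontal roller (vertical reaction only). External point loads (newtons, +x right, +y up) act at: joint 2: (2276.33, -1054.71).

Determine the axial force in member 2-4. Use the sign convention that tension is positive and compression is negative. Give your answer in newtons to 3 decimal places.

225.290

N=5 nodes, M=7 members, R=3 reactions → 2N=10, M+R=10
member 0 (0-1): L=6.2217, (cx,cy)=(0.3615,0.9324)
member 1 (0-2): L=4.0240, (cx,cy)=(1.0000,0.0000)
member 2 (1-2): L=6.0665, (cx,cy)=(0.2926,-0.9562)
member 3 (1-3): L=3.7368, (cx,cy)=(0.9869,-0.1611)
member 4 (2-3): L=5.5398, (cx,cy)=(0.3453,0.9385)
member 5 (2-4): L=4.1760, (cx,cy)=(1.0000,0.0000)
member 6 (3-4): L=5.6702, (cx,cy)=(0.3991,-0.9169)
solve A·x = −loads:
  F[0-1] = -576.0845 N (compression)
  F[0-2] = +2484.5710 N (tension)
  F[1-2] = +628.6585 N (tension)
  F[1-3] = -397.3714 N (compression)
  F[2-3] = +483.2930 N (tension)
  F[2-4] = +225.2900 N (tension)
  F[3-4] = -564.4858 N (compression)
  Rx@0 = -2276.3300 N
  Ry@0 = +537.1304 N
  Ry@4 = +517.5796 N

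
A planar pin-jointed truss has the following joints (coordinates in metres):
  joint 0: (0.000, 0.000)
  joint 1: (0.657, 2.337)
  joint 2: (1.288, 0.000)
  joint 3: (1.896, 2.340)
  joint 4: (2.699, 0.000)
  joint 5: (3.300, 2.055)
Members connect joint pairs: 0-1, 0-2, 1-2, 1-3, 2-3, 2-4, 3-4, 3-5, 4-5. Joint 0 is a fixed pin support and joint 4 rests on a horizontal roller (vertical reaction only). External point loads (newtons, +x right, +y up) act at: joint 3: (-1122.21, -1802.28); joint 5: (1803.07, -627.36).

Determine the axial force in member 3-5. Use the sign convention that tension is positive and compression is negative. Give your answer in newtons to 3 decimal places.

1913.466

N=6 nodes, M=9 members, R=3 reactions → 2N=12, M+R=12
member 0 (0-1): L=2.4276, (cx,cy)=(0.2706,0.9627)
member 1 (0-2): L=1.2880, (cx,cy)=(1.0000,0.0000)
member 2 (1-2): L=2.4207, (cx,cy)=(0.2607,-0.9654)
member 3 (1-3): L=1.2390, (cx,cy)=(1.0000,0.0024)
member 4 (2-3): L=2.4177, (cx,cy)=(0.2515,0.9679)
member 5 (2-4): L=1.4110, (cx,cy)=(1.0000,0.0000)
member 6 (3-4): L=2.4739, (cx,cy)=(0.3246,-0.9459)
member 7 (3-5): L=1.4326, (cx,cy)=(0.9800,-0.1989)
member 8 (4-5): L=2.1411, (cx,cy)=(0.2807,0.9598)
solve A·x = −loads:
  F[0-1] = +3.5216 N (tension)
  F[0-2] = +679.9069 N (tension)
  F[1-2] = -3.5069 N (compression)
  F[1-3] = +1.8672 N (tension)
  F[2-3] = +3.4980 N (tension)
  F[2-4] = +678.1131 N (tension)
  F[3-4] = -2311.4733 N (compression)
  F[3-5] = +1913.4658 N (tension)
  F[4-5] = -257.0403 N (compression)
  Rx@0 = -680.8600 N
  Ry@0 = -3.3901 N
  Ry@4 = +2433.0301 N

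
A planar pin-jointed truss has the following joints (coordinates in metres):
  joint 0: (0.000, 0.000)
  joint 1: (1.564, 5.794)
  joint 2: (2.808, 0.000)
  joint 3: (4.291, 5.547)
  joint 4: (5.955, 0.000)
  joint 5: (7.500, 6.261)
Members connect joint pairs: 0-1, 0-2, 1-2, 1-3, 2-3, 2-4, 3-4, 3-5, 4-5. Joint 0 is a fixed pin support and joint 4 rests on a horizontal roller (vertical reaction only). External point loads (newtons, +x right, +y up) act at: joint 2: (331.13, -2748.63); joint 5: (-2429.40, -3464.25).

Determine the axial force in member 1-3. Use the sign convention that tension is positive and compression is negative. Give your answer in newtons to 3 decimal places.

N=6 nodes, M=9 members, R=3 reactions → 2N=12, M+R=12
member 0 (0-1): L=6.0014, (cx,cy)=(0.2606,0.9654)
member 1 (0-2): L=2.8080, (cx,cy)=(1.0000,0.0000)
member 2 (1-2): L=5.9260, (cx,cy)=(0.2099,-0.9777)
member 3 (1-3): L=2.7382, (cx,cy)=(0.9959,-0.0902)
member 4 (2-3): L=5.7418, (cx,cy)=(0.2583,0.9661)
member 5 (2-4): L=3.1470, (cx,cy)=(1.0000,0.0000)
member 6 (3-4): L=5.7912, (cx,cy)=(0.2873,-0.9578)
member 7 (3-5): L=3.2875, (cx,cy)=(0.9761,0.2172)
member 8 (4-5): L=6.4488, (cx,cy)=(0.2396,0.9709)
solve A·x = −loads:
  F[0-1] = -3219.2418 N (compression)
  F[0-2] = -1259.3136 N (compression)
  F[1-2] = +3321.1376 N (tension)
  F[1-3] = -1542.4209 N (compression)
  F[2-3] = -516.0157 N (compression)
  F[2-4] = -759.9906 N (compression)
  F[3-4] = -11.8142 N (compression)
  F[3-5] = -1706.7554 N (compression)
  F[4-5] = -3186.3598 N (compression)
  Rx@0 = +2098.2700 N
  Ry@0 = +3108.0010 N
  Ry@4 = +3104.8790 N

-1542.421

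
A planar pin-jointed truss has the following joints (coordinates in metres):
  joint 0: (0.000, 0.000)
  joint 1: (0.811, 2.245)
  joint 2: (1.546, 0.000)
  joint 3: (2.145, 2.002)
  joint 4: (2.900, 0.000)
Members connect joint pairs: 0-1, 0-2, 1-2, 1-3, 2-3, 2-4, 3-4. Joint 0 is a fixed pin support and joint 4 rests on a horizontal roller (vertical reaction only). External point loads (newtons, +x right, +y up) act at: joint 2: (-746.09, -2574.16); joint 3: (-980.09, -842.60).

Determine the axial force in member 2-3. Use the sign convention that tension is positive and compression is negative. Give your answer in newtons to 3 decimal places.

N=5 nodes, M=7 members, R=3 reactions → 2N=10, M+R=10
member 0 (0-1): L=2.3870, (cx,cy)=(0.3398,0.9405)
member 1 (0-2): L=1.5460, (cx,cy)=(1.0000,0.0000)
member 2 (1-2): L=2.3623, (cx,cy)=(0.3111,-0.9504)
member 3 (1-3): L=1.3560, (cx,cy)=(0.9838,-0.1792)
member 4 (2-3): L=2.0897, (cx,cy)=(0.2866,0.9580)
member 5 (2-4): L=1.3540, (cx,cy)=(1.0000,0.0000)
member 6 (3-4): L=2.1396, (cx,cy)=(0.3529,-0.9357)
solve A·x = −loads:
  F[0-1] = -2230.5200 N (compression)
  F[0-2] = -968.3437 N (compression)
  F[1-2] = +2501.8642 N (tension)
  F[1-3] = -1561.5550 N (compression)
  F[2-3] = +205.0869 N (tension)
  F[2-4] = +497.3975 N (tension)
  F[3-4] = -1409.6002 N (compression)
  Rx@0 = +1726.1800 N
  Ry@0 = +2097.8330 N
  Ry@4 = +1318.9270 N

205.087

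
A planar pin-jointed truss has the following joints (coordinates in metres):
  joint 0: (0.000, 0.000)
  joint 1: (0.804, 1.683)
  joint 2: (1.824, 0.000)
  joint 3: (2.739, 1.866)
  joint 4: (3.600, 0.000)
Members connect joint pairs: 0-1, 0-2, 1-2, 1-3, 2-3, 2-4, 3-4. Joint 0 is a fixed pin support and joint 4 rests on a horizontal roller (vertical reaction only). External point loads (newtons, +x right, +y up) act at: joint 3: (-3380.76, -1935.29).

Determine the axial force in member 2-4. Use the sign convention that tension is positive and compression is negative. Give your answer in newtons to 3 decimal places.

-129.163

N=5 nodes, M=7 members, R=3 reactions → 2N=10, M+R=10
member 0 (0-1): L=1.8652, (cx,cy)=(0.4311,0.9023)
member 1 (0-2): L=1.8240, (cx,cy)=(1.0000,0.0000)
member 2 (1-2): L=1.9680, (cx,cy)=(0.5183,-0.8552)
member 3 (1-3): L=1.9436, (cx,cy)=(0.9956,0.0942)
member 4 (2-3): L=2.0783, (cx,cy)=(0.4403,0.8979)
member 5 (2-4): L=1.7760, (cx,cy)=(1.0000,0.0000)
member 6 (3-4): L=2.0551, (cx,cy)=(0.4190,-0.9080)
solve A·x = −loads:
  F[0-1] = -2455.0115 N (compression)
  F[0-2] = -2322.5099 N (compression)
  F[1-2] = +2339.1933 N (tension)
  F[1-3] = -2280.7899 N (compression)
  F[2-3] = -2228.0338 N (compression)
  F[2-4] = -129.1627 N (compression)
  F[3-4] = +308.2894 N (tension)
  Rx@0 = +3380.7600 N
  Ry@0 = +2215.2175 N
  Ry@4 = -279.9275 N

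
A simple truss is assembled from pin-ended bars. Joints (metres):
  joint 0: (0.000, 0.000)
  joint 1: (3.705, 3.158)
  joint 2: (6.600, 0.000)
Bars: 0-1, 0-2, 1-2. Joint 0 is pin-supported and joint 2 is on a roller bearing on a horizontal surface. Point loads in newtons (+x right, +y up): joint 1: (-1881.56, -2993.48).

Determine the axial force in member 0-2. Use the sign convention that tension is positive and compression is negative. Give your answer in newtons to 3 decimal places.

715.163

N=3 nodes, M=3 members, R=3 reactions → 2N=6, M+R=6
member 0 (0-1): L=4.8683, (cx,cy)=(0.7611,0.6487)
member 1 (0-2): L=6.6000, (cx,cy)=(1.0000,0.0000)
member 2 (1-2): L=4.2842, (cx,cy)=(0.6757,-0.7371)
solve A·x = −loads:
  F[0-1] = -3412.0193 N (compression)
  F[0-2] = +715.1630 N (tension)
  F[1-2] = -1058.3314 N (compression)
  Rx@0 = +1881.5600 N
  Ry@0 = +2213.3471 N
  Ry@2 = +780.1329 N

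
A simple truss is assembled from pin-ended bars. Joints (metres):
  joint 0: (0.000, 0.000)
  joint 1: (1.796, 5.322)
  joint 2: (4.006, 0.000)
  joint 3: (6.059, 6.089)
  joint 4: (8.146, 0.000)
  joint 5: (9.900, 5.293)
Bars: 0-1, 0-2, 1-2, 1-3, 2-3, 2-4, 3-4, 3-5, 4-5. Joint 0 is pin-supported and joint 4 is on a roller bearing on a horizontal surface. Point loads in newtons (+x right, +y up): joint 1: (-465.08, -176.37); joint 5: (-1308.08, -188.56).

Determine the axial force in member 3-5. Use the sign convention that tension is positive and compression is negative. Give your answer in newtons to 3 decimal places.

N=6 nodes, M=9 members, R=3 reactions → 2N=12, M+R=12
member 0 (0-1): L=5.6169, (cx,cy)=(0.3198,0.9475)
member 1 (0-2): L=4.0060, (cx,cy)=(1.0000,0.0000)
member 2 (1-2): L=5.7626, (cx,cy)=(0.3835,-0.9235)
member 3 (1-3): L=4.3314, (cx,cy)=(0.9842,0.1771)
member 4 (2-3): L=6.4258, (cx,cy)=(0.3195,0.9476)
member 5 (2-4): L=4.1400, (cx,cy)=(1.0000,0.0000)
member 6 (3-4): L=6.4367, (cx,cy)=(0.3242,-0.9460)
member 7 (3-5): L=3.9226, (cx,cy)=(0.9792,-0.2029)
member 8 (4-5): L=5.5761, (cx,cy)=(0.3146,0.9492)
solve A·x = −loads:
  F[0-1] = -1319.9764 N (compression)
  F[0-2] = -1351.0967 N (compression)
  F[1-2] = +1090.1835 N (tension)
  F[1-3] = -381.0979 N (compression)
  F[2-3] = -1062.5144 N (compression)
  F[2-4] = -593.5376 N (compression)
  F[3-4] = +1391.0017 N (tension)
  F[3-5] = -1190.3166 N (compression)
  F[4-5] = -453.1068 N (compression)
  Rx@0 = +1773.1600 N
  Ry@0 = +1250.6799 N
  Ry@4 = -885.7499 N

-1190.317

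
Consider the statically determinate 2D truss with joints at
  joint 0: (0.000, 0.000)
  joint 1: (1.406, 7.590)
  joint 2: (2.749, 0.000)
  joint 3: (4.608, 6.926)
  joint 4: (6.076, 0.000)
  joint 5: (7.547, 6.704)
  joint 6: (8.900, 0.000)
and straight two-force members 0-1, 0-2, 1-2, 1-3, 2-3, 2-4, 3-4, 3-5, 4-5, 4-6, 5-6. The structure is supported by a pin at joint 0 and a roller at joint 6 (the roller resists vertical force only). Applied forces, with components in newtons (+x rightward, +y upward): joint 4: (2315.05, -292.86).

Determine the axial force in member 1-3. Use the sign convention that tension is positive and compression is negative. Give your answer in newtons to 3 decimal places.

N=7 nodes, M=11 members, R=3 reactions → 2N=14, M+R=14
member 0 (0-1): L=7.7191, (cx,cy)=(0.1821,0.9833)
member 1 (0-2): L=2.7490, (cx,cy)=(1.0000,0.0000)
member 2 (1-2): L=7.7079, (cx,cy)=(0.1742,-0.9847)
member 3 (1-3): L=3.2701, (cx,cy)=(0.9792,-0.2031)
member 4 (2-3): L=7.1711, (cx,cy)=(0.2592,0.9658)
member 5 (2-4): L=3.3270, (cx,cy)=(1.0000,0.0000)
member 6 (3-4): L=7.0799, (cx,cy)=(0.2073,-0.9783)
member 7 (3-5): L=2.9474, (cx,cy)=(0.9972,-0.0753)
member 8 (4-5): L=6.8635, (cx,cy)=(0.2143,0.9768)
member 9 (4-6): L=2.8240, (cx,cy)=(1.0000,0.0000)
member 10 (5-6): L=6.8392, (cx,cy)=(0.1978,-0.9802)
solve A·x = −loads:
  F[0-1] = -94.5064 N (compression)
  F[0-2] = +2332.2639 N (tension)
  F[1-2] = +101.7267 N (tension)
  F[1-3] = -35.6817 N (compression)
  F[2-3] = -103.7162 N (compression)
  F[2-4] = +2376.8751 N (tension)
  F[3-4] = +101.3869 N (tension)
  F[3-5] = -83.0835 N (compression)
  F[4-5] = +198.2841 N (tension)
  F[4-6] = +40.3507 N (tension)
  F[5-6] = -203.9657 N (compression)
  Rx@0 = -2315.0500 N
  Ry@0 = +92.9255 N
  Ry@6 = +199.9345 N

-35.682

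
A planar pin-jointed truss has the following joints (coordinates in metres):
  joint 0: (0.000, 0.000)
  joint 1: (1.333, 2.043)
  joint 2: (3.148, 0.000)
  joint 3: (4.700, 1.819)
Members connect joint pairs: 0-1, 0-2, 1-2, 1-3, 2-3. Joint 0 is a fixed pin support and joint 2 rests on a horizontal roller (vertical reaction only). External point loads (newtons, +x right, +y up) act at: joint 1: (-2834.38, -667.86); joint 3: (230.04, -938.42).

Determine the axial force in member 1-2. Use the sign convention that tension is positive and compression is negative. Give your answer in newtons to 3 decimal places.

1198.786

N=4 nodes, M=5 members, R=3 reactions → 2N=8, M+R=8
member 0 (0-1): L=2.4394, (cx,cy)=(0.5464,0.8375)
member 1 (0-2): L=3.1480, (cx,cy)=(1.0000,0.0000)
member 2 (1-2): L=2.7328, (cx,cy)=(0.6642,-0.7476)
member 3 (1-3): L=3.3744, (cx,cy)=(0.9978,-0.0664)
member 4 (2-3): L=2.3911, (cx,cy)=(0.6491,0.7607)
solve A·x = −loads:
  F[0-1] = -1945.0229 N (compression)
  F[0-2] = -1541.4962 N (compression)
  F[1-2] = +1198.7858 N (tension)
  F[1-3] = +977.5074 N (tension)
  F[2-3] = -1148.2799 N (compression)
  Rx@0 = +2604.3400 N
  Ry@0 = +1628.9497 N
  Ry@2 = -22.6697 N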